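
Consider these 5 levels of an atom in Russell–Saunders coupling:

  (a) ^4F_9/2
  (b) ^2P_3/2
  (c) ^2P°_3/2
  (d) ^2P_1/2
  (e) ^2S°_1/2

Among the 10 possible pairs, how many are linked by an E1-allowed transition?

4

(a)–(b): forbidden (parity, ΔS, ΔL, ΔJ).
(a)–(c): forbidden (ΔS, ΔL, ΔJ).
(a)–(d): forbidden (parity, ΔS, ΔL, ΔJ).
(a)–(e): forbidden (ΔS, ΔL, ΔJ).
(b)–(c): allowed.
(b)–(d): forbidden (parity).
(b)–(e): allowed.
(c)–(d): allowed.
(c)–(e): forbidden (parity).
(d)–(e): allowed.
Allowed pairs: 4 of 10.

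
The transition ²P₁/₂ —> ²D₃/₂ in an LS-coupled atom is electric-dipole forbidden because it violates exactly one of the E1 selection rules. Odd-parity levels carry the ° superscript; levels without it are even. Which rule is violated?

Reading off the term symbols: S 1/2→1/2, L 1→2, J 1/2→3/2, parity even→even.
Parity must change: even → even — violated.
ΔS = 0: S: 1/2 → 1/2 — satisfied.
ΔL = 0, ±1 (not L=0↔0): L: 1 → 2, ΔL = +1 — satisfied.
ΔJ = 0, ±1 (not J=0↔0): J: 1/2 → 3/2, ΔJ = +1 — satisfied.

parity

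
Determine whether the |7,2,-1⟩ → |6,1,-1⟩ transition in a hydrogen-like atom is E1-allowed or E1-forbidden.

l: 2 → 1 (Δl = -1). Δl = ±1 passes.
Δm_l = -1 − (-1) = +0. E1 requires Δm_l = 0, ±1: passes.
All E1 selection rules are satisfied.

allowed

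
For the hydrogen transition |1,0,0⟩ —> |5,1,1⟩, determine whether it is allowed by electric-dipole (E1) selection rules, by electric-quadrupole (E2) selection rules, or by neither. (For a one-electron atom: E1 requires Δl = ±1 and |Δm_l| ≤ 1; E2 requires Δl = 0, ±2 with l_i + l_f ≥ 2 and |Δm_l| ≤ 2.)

Δl = 1 − 0 = +1; l_i + l_f = 1.
Δm_l = +1.
E1 (Δl = ±1, |Δm_l| ≤ 1): satisfied.
E2 (Δl = 0,±2, l_i+l_f ≥ 2, |Δm_l| ≤ 2): not satisfied.

E1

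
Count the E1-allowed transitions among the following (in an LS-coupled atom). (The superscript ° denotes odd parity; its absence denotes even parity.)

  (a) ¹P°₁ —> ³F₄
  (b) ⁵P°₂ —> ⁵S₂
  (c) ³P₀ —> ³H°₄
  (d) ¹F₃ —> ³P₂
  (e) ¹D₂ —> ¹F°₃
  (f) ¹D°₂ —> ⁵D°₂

2

(a) forbidden (ΔS, ΔL, ΔJ fail)
(b) allowed
(c) forbidden (ΔL, ΔJ fail)
(d) forbidden (parity, ΔS, ΔL fail)
(e) allowed
(f) forbidden (parity, ΔS fail)
Total allowed: 2 of 6.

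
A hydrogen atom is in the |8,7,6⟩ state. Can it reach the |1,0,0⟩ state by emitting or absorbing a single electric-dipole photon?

forbidden

l: 7 → 0 (Δl = -7). Δl = ±1 violated.
Δm_l = 0 − (6) = -6. E1 requires Δm_l = 0, ±1: violated.
The transition is electric-dipole forbidden.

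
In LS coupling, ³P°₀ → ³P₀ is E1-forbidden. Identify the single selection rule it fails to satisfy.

Initial level: S=1, L=1, J=0, parity odd. Final level: S=1, L=1, J=0, parity even.
Parity must change: odd → even — ✓.
ΔS = 0: S: 1 → 1 — ✓.
ΔL = 0, ±1 (not L=0↔0): L: 1 → 1, ΔL = +0 — ✓.
ΔJ = 0, ±1 (not J=0↔0): J: 0 → 0, ΔJ = +0 — ✗.

the J=0 ↔ J=0 exclusion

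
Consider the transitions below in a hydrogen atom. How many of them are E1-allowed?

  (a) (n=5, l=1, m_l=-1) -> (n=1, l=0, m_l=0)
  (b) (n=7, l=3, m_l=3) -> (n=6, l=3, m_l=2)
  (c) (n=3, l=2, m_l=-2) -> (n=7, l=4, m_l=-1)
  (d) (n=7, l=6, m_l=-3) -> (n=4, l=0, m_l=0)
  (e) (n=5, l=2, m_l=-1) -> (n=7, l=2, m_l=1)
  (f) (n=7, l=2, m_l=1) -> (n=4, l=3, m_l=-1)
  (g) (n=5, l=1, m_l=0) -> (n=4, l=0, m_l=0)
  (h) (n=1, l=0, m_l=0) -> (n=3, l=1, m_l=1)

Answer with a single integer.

3

(a) allowed
(b) forbidden — Δl = +0 (E1 requires Δl = ±1)
(c) forbidden — Δl = +2 (E1 requires Δl = ±1)
(d) forbidden — Δl = -6 (E1 requires Δl = ±1); Δm_l = +3 (E1 requires Δm_l = 0, ±1)
(e) forbidden — Δl = +0 (E1 requires Δl = ±1); Δm_l = +2 (E1 requires Δm_l = 0, ±1)
(f) forbidden — Δm_l = -2 (E1 requires Δm_l = 0, ±1)
(g) allowed
(h) allowed
Total allowed: 3 of 8.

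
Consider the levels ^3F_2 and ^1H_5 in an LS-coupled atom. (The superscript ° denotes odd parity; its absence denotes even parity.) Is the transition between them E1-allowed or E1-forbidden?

forbidden

Reading off the term symbols: S 1→0, L 3→5, J 2→5, parity even→even.
Parity must change: even → even — violated.
ΔS = 0: S: 1 → 0 — violated.
ΔL = 0, ±1 (not L=0↔0): L: 3 → 5, ΔL = +2 — violated.
ΔJ = 0, ±1 (not J=0↔0): J: 2 → 5, ΔJ = +3 — violated.
Rule(s) violated: parity, ΔS, ΔL, ΔJ.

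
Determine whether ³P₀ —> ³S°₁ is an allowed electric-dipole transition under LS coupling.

allowed

Reading off the term symbols: S 1→1, L 1→0, J 0→1, parity even→odd.
Parity must change: even → odd — ok.
ΔS = 0: S: 1 → 1 — ok.
ΔL = 0, ±1 (not L=0↔0): L: 1 → 0, ΔL = -1 — ok.
ΔJ = 0, ±1 (not J=0↔0): J: 0 → 1, ΔJ = +1 — ok.
All four E1 rules are satisfied.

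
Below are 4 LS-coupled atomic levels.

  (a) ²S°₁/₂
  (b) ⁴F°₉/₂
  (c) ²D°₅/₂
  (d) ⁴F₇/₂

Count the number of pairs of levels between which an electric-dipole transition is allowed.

1

(a)–(b): forbidden (parity, ΔS, ΔL, ΔJ).
(a)–(c): forbidden (parity, ΔL, ΔJ).
(a)–(d): forbidden (ΔS, ΔL, ΔJ).
(b)–(c): forbidden (parity, ΔS, ΔJ).
(b)–(d): allowed.
(c)–(d): forbidden (ΔS).
Allowed pairs: 1 of 6.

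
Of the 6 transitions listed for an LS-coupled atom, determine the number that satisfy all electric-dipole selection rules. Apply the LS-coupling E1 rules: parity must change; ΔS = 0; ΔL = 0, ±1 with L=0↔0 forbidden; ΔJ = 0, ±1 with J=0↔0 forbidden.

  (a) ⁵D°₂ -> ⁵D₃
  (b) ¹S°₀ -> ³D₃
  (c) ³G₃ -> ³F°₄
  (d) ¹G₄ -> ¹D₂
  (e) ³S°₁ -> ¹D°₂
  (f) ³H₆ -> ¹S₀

2

(a) allowed
(b) forbidden (ΔS, ΔL, ΔJ fail)
(c) allowed
(d) forbidden (parity, ΔL, ΔJ fail)
(e) forbidden (parity, ΔS, ΔL fail)
(f) forbidden (parity, ΔS, ΔL, ΔJ fail)
Total allowed: 2 of 6.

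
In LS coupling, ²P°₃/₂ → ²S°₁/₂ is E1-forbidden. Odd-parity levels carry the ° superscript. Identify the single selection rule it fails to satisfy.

parity

Parity must change: odd → odd — violated.
ΔS = 0: S: 1/2 → 1/2 — satisfied.
ΔL = 0, ±1 (not L=0↔0): L: 1 → 0, ΔL = -1 — satisfied.
ΔJ = 0, ±1 (not J=0↔0): J: 3/2 → 1/2, ΔJ = -1 — satisfied.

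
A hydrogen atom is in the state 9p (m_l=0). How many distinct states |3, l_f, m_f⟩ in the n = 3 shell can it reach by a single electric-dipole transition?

4

E1 requires Δl = ±1, so l_f ∈ {0, 2}; with 0 ≤ l_f ≤ n_f−1 = 2, the allowed l_f values are {0, 2}.
For l_f = 0: m_f ∈ {m_i−1, m_i, m_i+1} ∩ [−0, 0] = {0} → 1 state.
For l_f = 2: m_f ∈ {m_i−1, m_i, m_i+1} ∩ [−2, 2] = {-1, 0, 1} → 3 states.
Total: 4.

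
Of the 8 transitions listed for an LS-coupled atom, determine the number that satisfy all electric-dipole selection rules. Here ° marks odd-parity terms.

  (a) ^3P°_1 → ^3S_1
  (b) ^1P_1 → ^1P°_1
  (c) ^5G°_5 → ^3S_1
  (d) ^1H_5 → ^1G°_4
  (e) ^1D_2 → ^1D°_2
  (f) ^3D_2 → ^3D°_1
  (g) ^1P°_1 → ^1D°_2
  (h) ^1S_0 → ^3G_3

5

(a) allowed
(b) allowed
(c) forbidden (ΔS, ΔL, ΔJ fail)
(d) allowed
(e) allowed
(f) allowed
(g) forbidden (parity fails)
(h) forbidden (parity, ΔS, ΔL, ΔJ fail)
Total allowed: 5 of 8.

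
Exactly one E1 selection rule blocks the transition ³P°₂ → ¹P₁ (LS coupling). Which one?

the ΔS = 0 rule

Reading off the term symbols: S 1→0, L 1→1, J 2→1, parity odd→even.
Parity must change: odd → even — satisfied.
ΔS = 0: S: 1 → 0 — violated.
ΔL = 0, ±1 (not L=0↔0): L: 1 → 1, ΔL = +0 — satisfied.
ΔJ = 0, ±1 (not J=0↔0): J: 2 → 1, ΔJ = -1 — satisfied.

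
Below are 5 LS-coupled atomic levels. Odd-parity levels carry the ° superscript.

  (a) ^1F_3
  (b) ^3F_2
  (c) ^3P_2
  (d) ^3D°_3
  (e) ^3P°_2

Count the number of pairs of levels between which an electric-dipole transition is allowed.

3

(a)–(b): forbidden (parity, ΔS).
(a)–(c): forbidden (parity, ΔS, ΔL).
(a)–(d): forbidden (ΔS).
(a)–(e): forbidden (ΔS, ΔL).
(b)–(c): forbidden (parity, ΔL).
(b)–(d): allowed.
(b)–(e): forbidden (ΔL).
(c)–(d): allowed.
(c)–(e): allowed.
(d)–(e): forbidden (parity).
Allowed pairs: 3 of 10.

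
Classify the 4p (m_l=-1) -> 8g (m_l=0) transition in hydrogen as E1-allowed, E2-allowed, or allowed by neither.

neither

Δl = 4 − 1 = +3; l_i + l_f = 5.
Δm_l = +1.
E1 (Δl = ±1, |Δm_l| ≤ 1): not satisfied.
E2 (Δl = 0,±2, l_i+l_f ≥ 2, |Δm_l| ≤ 2): not satisfied.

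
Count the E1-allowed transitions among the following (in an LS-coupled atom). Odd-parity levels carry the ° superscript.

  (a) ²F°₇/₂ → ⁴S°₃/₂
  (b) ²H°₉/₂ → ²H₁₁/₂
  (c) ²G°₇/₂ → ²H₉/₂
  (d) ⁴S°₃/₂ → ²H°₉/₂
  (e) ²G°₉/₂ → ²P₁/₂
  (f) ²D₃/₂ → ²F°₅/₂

(a) forbidden (parity, ΔS, ΔL, ΔJ fail)
(b) allowed
(c) allowed
(d) forbidden (parity, ΔS, ΔL, ΔJ fail)
(e) forbidden (ΔL, ΔJ fail)
(f) allowed
Total allowed: 3 of 6.

3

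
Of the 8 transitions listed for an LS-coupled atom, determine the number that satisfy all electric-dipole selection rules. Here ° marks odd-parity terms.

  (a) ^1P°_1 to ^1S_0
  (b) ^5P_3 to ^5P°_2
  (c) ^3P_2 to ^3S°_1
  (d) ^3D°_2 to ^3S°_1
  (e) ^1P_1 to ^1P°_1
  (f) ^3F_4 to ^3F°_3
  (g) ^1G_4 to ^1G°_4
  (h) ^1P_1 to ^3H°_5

(a) allowed
(b) allowed
(c) allowed
(d) forbidden (parity, ΔL fail)
(e) allowed
(f) allowed
(g) allowed
(h) forbidden (ΔS, ΔL, ΔJ fail)
Total allowed: 6 of 8.

6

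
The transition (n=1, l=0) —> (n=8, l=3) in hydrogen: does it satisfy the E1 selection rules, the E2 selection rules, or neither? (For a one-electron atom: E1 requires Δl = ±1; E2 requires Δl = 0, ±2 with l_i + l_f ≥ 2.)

neither

Δl = 3 − 0 = +3; l_i + l_f = 3.
E1 (Δl = ±1): not satisfied.
E2 (Δl = 0,±2, l_i+l_f ≥ 2): not satisfied.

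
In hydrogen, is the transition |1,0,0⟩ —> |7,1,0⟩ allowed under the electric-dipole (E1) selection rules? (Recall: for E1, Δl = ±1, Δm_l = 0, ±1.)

allowed

l: 0 → 1 (Δl = +1). Δl = ±1 satisfied.
Δm_l = 0 − (0) = +0. E1 requires Δm_l = 0, ±1: satisfied.
All E1 selection rules are satisfied.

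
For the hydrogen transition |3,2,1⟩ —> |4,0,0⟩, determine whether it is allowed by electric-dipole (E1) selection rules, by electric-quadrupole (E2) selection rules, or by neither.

E2

Δl = 0 − 2 = -2; l_i + l_f = 2.
Δm_l = -1.
E1 (Δl = ±1, |Δm_l| ≤ 1): not satisfied.
E2 (Δl = 0,±2, l_i+l_f ≥ 2, |Δm_l| ≤ 2): satisfied.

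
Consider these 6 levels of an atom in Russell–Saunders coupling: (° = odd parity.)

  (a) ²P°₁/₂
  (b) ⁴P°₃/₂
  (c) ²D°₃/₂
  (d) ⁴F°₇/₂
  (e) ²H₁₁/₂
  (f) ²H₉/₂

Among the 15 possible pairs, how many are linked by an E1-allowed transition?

(a)–(b): forbidden (parity, ΔS).
(a)–(c): forbidden (parity).
(a)–(d): forbidden (parity, ΔS, ΔL, ΔJ).
(a)–(e): forbidden (ΔL, ΔJ).
(a)–(f): forbidden (ΔL, ΔJ).
(b)–(c): forbidden (parity, ΔS).
(b)–(d): forbidden (parity, ΔL, ΔJ).
(b)–(e): forbidden (ΔS, ΔL, ΔJ).
(b)–(f): forbidden (ΔS, ΔL, ΔJ).
(c)–(d): forbidden (parity, ΔS, ΔJ).
(c)–(e): forbidden (ΔL, ΔJ).
(c)–(f): forbidden (ΔL, ΔJ).
(d)–(e): forbidden (ΔS, ΔL, ΔJ).
(d)–(f): forbidden (ΔS, ΔL).
(e)–(f): forbidden (parity).
Allowed pairs: 0 of 15.

0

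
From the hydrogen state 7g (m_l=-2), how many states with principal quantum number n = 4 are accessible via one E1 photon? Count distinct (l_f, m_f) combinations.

3

E1 requires Δl = ±1, so l_f ∈ {3, 5}; with 0 ≤ l_f ≤ n_f−1 = 3, the allowed l_f values are {3}.
For l_f = 3: m_f ∈ {m_i−1, m_i, m_i+1} ∩ [−3, 3] = {-3, -2, -1} → 3 states.
Total: 3.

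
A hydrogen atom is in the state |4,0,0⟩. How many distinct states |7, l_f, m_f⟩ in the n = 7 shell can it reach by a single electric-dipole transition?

3

E1 requires Δl = ±1, so l_f ∈ {-1, 1}; with 0 ≤ l_f ≤ n_f−1 = 6, the allowed l_f values are {1}.
For l_f = 1: m_f ∈ {m_i−1, m_i, m_i+1} ∩ [−1, 1] = {-1, 0, 1} → 3 states.
Total: 3.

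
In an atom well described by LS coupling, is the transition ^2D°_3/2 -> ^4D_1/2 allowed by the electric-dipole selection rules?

forbidden

Initial level: S=1/2, L=2, J=3/2, parity odd. Final level: S=3/2, L=2, J=1/2, parity even.
Parity must change: odd → even — ✓.
ΔS = 0: S: 1/2 → 3/2 — ✗.
ΔL = 0, ±1 (not L=0↔0): L: 2 → 2, ΔL = +0 — ✓.
ΔJ = 0, ±1 (not J=0↔0): J: 3/2 → 1/2, ΔJ = -1 — ✓.
Rule(s) violated: ΔS.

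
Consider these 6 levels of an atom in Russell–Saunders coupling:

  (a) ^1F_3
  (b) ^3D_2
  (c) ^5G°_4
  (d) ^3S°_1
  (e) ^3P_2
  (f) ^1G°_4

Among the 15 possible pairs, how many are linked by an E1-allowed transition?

(a)–(b): forbidden (parity, ΔS).
(a)–(c): forbidden (ΔS).
(a)–(d): forbidden (ΔS, ΔL, ΔJ).
(a)–(e): forbidden (parity, ΔS, ΔL).
(a)–(f): allowed.
(b)–(c): forbidden (ΔS, ΔL, ΔJ).
(b)–(d): forbidden (ΔL).
(b)–(e): forbidden (parity).
(b)–(f): forbidden (ΔS, ΔL, ΔJ).
(c)–(d): forbidden (parity, ΔS, ΔL, ΔJ).
(c)–(e): forbidden (ΔS, ΔL, ΔJ).
(c)–(f): forbidden (parity, ΔS).
(d)–(e): allowed.
(d)–(f): forbidden (parity, ΔS, ΔL, ΔJ).
(e)–(f): forbidden (ΔS, ΔL, ΔJ).
Allowed pairs: 2 of 15.

2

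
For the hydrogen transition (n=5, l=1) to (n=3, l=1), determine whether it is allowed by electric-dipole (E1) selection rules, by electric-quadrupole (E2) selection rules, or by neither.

E2

Δl = 1 − 1 = +0; l_i + l_f = 2.
E1 (Δl = ±1): not satisfied.
E2 (Δl = 0,±2, l_i+l_f ≥ 2): satisfied.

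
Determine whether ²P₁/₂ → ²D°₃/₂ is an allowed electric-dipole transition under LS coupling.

allowed

Parity must change: even → odd — ✓.
ΔS = 0: S: 1/2 → 1/2 — ✓.
ΔL = 0, ±1 (not L=0↔0): L: 1 → 2, ΔL = +1 — ✓.
ΔJ = 0, ±1 (not J=0↔0): J: 1/2 → 3/2, ΔJ = +1 — ✓.
All four E1 rules are satisfied.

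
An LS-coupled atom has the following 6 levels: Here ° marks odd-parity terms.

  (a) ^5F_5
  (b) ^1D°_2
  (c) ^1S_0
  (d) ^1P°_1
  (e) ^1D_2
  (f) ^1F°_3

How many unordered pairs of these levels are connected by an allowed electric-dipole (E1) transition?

4

(a)–(b): forbidden (ΔS, ΔJ).
(a)–(c): forbidden (parity, ΔS, ΔL, ΔJ).
(a)–(d): forbidden (ΔS, ΔL, ΔJ).
(a)–(e): forbidden (parity, ΔS, ΔJ).
(a)–(f): forbidden (ΔS, ΔJ).
(b)–(c): forbidden (ΔL, ΔJ).
(b)–(d): forbidden (parity).
(b)–(e): allowed.
(b)–(f): forbidden (parity).
(c)–(d): allowed.
(c)–(e): forbidden (parity, ΔL, ΔJ).
(c)–(f): forbidden (ΔL, ΔJ).
(d)–(e): allowed.
(d)–(f): forbidden (parity, ΔL, ΔJ).
(e)–(f): allowed.
Allowed pairs: 4 of 15.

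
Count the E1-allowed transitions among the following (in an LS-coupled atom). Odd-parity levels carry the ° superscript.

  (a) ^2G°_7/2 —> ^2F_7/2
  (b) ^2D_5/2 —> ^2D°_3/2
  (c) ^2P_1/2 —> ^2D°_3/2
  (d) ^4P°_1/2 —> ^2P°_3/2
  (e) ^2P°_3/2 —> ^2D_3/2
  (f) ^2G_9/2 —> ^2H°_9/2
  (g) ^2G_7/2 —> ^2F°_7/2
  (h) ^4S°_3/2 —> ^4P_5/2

(a) allowed
(b) allowed
(c) allowed
(d) forbidden (parity, ΔS fail)
(e) allowed
(f) allowed
(g) allowed
(h) allowed
Total allowed: 7 of 8.

7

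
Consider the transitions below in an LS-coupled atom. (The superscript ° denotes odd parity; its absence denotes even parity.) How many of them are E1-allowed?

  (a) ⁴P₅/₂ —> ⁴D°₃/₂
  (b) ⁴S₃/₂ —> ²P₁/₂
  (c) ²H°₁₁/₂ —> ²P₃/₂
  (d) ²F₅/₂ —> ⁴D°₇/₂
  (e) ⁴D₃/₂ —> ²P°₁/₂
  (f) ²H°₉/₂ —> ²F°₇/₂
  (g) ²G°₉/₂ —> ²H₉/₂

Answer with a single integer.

(a) allowed
(b) forbidden (parity, ΔS fail)
(c) forbidden (ΔL, ΔJ fail)
(d) forbidden (ΔS fails)
(e) forbidden (ΔS fails)
(f) forbidden (parity, ΔL fail)
(g) allowed
Total allowed: 2 of 7.

2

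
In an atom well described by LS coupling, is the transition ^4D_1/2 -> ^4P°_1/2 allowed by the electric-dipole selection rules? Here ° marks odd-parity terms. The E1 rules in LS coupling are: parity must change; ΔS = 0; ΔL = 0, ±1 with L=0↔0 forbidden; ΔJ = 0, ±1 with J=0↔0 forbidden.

Initial level: S=3/2, L=2, J=1/2, parity even. Final level: S=3/2, L=1, J=1/2, parity odd.
Parity must change: even → odd — passes.
ΔS = 0: S: 3/2 → 3/2 — passes.
ΔL = 0, ±1 (not L=0↔0): L: 2 → 1, ΔL = -1 — passes.
ΔJ = 0, ±1 (not J=0↔0): J: 1/2 → 1/2, ΔJ = +0 — passes.
All four E1 rules are satisfied.

allowed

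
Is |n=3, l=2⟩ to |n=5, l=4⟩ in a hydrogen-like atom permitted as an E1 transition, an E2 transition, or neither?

E2

Δl = 4 − 2 = +2; l_i + l_f = 6.
E1 (Δl = ±1): not satisfied.
E2 (Δl = 0,±2, l_i+l_f ≥ 2): satisfied.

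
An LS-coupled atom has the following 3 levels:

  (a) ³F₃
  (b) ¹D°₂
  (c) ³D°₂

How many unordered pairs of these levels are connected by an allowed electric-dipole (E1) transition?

1

(a)–(b): forbidden (ΔS).
(a)–(c): allowed.
(b)–(c): forbidden (parity, ΔS).
Allowed pairs: 1 of 3.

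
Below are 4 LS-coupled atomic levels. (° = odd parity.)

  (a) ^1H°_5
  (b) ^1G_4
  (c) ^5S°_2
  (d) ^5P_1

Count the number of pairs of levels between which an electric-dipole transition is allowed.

(a)–(b): allowed.
(a)–(c): forbidden (parity, ΔS, ΔL, ΔJ).
(a)–(d): forbidden (ΔS, ΔL, ΔJ).
(b)–(c): forbidden (ΔS, ΔL, ΔJ).
(b)–(d): forbidden (parity, ΔS, ΔL, ΔJ).
(c)–(d): allowed.
Allowed pairs: 2 of 6.

2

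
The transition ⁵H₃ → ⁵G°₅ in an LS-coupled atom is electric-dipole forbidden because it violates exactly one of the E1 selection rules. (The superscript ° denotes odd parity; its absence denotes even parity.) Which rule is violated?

the ΔJ = 0, ±1 rule

Parity must change: even → odd — ✓.
ΔS = 0: S: 2 → 2 — ✓.
ΔL = 0, ±1 (not L=0↔0): L: 5 → 4, ΔL = -1 — ✓.
ΔJ = 0, ±1 (not J=0↔0): J: 3 → 5, ΔJ = +2 — ✗.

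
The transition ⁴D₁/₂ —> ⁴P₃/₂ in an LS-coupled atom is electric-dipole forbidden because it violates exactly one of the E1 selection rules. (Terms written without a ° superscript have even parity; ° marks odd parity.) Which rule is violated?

parity

Initial level: S=3/2, L=2, J=1/2, parity even. Final level: S=3/2, L=1, J=3/2, parity even.
ΔL = 0, ±1 (not L=0↔0): L: 2 → 1, ΔL = -1 — ok.
ΔS = 0: S: 3/2 → 3/2 — ok.
Parity must change: even → even — fails.
ΔJ = 0, ±1 (not J=0↔0): J: 1/2 → 3/2, ΔJ = +1 — ok.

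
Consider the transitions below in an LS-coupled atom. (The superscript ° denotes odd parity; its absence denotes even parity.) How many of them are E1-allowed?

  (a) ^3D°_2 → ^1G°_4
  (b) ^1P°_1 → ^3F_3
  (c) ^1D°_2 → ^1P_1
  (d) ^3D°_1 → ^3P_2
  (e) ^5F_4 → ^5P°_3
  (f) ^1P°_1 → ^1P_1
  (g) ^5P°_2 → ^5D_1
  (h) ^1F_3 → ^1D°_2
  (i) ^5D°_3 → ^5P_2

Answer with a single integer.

(a) forbidden (parity, ΔS, ΔL, ΔJ fail)
(b) forbidden (ΔS, ΔL, ΔJ fail)
(c) allowed
(d) allowed
(e) forbidden (ΔL fails)
(f) allowed
(g) allowed
(h) allowed
(i) allowed
Total allowed: 6 of 9.

6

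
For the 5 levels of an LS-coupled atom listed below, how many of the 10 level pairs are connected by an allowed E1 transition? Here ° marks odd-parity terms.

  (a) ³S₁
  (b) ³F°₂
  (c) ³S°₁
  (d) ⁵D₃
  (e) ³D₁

(a)–(b): forbidden (ΔL).
(a)–(c): forbidden (ΔL).
(a)–(d): forbidden (parity, ΔS, ΔL, ΔJ).
(a)–(e): forbidden (parity, ΔL).
(b)–(c): forbidden (parity, ΔL).
(b)–(d): forbidden (ΔS).
(b)–(e): allowed.
(c)–(d): forbidden (ΔS, ΔL, ΔJ).
(c)–(e): forbidden (ΔL).
(d)–(e): forbidden (parity, ΔS, ΔJ).
Allowed pairs: 1 of 10.

1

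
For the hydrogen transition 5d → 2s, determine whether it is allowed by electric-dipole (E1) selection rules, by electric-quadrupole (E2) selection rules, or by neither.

E2

Δl = 0 − 2 = -2; l_i + l_f = 2.
E1 (Δl = ±1): not satisfied.
E2 (Δl = 0,±2, l_i+l_f ≥ 2): satisfied.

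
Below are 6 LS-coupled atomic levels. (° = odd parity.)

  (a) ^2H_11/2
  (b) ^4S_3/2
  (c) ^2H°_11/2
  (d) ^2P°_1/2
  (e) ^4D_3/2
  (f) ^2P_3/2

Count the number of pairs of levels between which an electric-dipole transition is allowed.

2

(a)–(b): forbidden (parity, ΔS, ΔL, ΔJ).
(a)–(c): allowed.
(a)–(d): forbidden (ΔL, ΔJ).
(a)–(e): forbidden (parity, ΔS, ΔL, ΔJ).
(a)–(f): forbidden (parity, ΔL, ΔJ).
(b)–(c): forbidden (ΔS, ΔL, ΔJ).
(b)–(d): forbidden (ΔS).
(b)–(e): forbidden (parity, ΔL).
(b)–(f): forbidden (parity, ΔS).
(c)–(d): forbidden (parity, ΔL, ΔJ).
(c)–(e): forbidden (ΔS, ΔL, ΔJ).
(c)–(f): forbidden (ΔL, ΔJ).
(d)–(e): forbidden (ΔS).
(d)–(f): allowed.
(e)–(f): forbidden (parity, ΔS).
Allowed pairs: 2 of 15.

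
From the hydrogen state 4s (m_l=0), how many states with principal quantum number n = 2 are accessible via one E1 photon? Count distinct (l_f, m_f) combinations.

E1 requires Δl = ±1, so l_f ∈ {-1, 1}; with 0 ≤ l_f ≤ n_f−1 = 1, the allowed l_f values are {1}.
For l_f = 1: m_f ∈ {m_i−1, m_i, m_i+1} ∩ [−1, 1] = {-1, 0, 1} → 3 states.
Total: 3.

3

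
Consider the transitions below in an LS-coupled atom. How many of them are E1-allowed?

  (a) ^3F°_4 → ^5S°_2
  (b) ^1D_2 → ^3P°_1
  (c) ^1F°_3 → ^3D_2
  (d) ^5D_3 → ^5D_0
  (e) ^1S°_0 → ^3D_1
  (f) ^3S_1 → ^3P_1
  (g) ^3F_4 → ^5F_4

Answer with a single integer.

0

(a) forbidden (parity, ΔS, ΔL, ΔJ fail)
(b) forbidden (ΔS fails)
(c) forbidden (ΔS fails)
(d) forbidden (parity, ΔJ fail)
(e) forbidden (ΔS, ΔL fail)
(f) forbidden (parity fails)
(g) forbidden (parity, ΔS fail)
Total allowed: 0 of 7.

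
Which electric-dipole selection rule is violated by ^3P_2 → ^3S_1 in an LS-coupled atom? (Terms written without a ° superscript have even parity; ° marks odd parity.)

parity

Reading off the term symbols: S 1→1, L 1→0, J 2→1, parity even→even.
Parity must change: even → even — ✗.
ΔS = 0: S: 1 → 1 — ✓.
ΔL = 0, ±1 (not L=0↔0): L: 1 → 0, ΔL = -1 — ✓.
ΔJ = 0, ±1 (not J=0↔0): J: 2 → 1, ΔJ = -1 — ✓.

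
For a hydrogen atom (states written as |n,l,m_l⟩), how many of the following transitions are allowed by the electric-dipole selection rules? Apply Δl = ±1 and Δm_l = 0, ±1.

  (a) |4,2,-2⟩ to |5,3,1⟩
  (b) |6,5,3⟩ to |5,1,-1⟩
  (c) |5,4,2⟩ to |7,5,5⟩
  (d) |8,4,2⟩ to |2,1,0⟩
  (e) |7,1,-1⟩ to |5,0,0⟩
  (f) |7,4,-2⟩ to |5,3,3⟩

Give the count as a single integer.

1

(a) forbidden — Δm_l = +3 (E1 requires Δm_l = 0, ±1)
(b) forbidden — Δl = -4 (E1 requires Δl = ±1); Δm_l = -4 (E1 requires Δm_l = 0, ±1)
(c) forbidden — Δm_l = +3 (E1 requires Δm_l = 0, ±1)
(d) forbidden — Δl = -3 (E1 requires Δl = ±1); Δm_l = -2 (E1 requires Δm_l = 0, ±1)
(e) allowed
(f) forbidden — Δm_l = +5 (E1 requires Δm_l = 0, ±1)
Total allowed: 1 of 6.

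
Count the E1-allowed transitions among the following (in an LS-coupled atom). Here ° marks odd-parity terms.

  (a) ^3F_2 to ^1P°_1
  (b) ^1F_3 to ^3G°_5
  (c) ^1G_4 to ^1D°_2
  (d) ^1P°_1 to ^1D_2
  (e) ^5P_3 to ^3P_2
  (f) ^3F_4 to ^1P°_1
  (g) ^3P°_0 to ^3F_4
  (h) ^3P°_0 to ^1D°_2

(a) forbidden (ΔS, ΔL fail)
(b) forbidden (ΔS, ΔJ fail)
(c) forbidden (ΔL, ΔJ fail)
(d) allowed
(e) forbidden (parity, ΔS fail)
(f) forbidden (ΔS, ΔL, ΔJ fail)
(g) forbidden (ΔL, ΔJ fail)
(h) forbidden (parity, ΔS, ΔJ fail)
Total allowed: 1 of 8.

1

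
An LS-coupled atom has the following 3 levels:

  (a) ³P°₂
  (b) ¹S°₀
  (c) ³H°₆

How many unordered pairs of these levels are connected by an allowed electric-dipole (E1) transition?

(a)–(b): forbidden (parity, ΔS, ΔJ).
(a)–(c): forbidden (parity, ΔL, ΔJ).
(b)–(c): forbidden (parity, ΔS, ΔL, ΔJ).
Allowed pairs: 0 of 3.

0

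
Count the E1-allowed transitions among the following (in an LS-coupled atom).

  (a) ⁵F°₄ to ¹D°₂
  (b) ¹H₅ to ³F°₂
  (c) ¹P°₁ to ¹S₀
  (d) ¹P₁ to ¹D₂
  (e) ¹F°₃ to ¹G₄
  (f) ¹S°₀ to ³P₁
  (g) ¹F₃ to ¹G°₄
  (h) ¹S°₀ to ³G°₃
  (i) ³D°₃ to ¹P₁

(a) forbidden (parity, ΔS, ΔJ fail)
(b) forbidden (ΔS, ΔL, ΔJ fail)
(c) allowed
(d) forbidden (parity fails)
(e) allowed
(f) forbidden (ΔS fails)
(g) allowed
(h) forbidden (parity, ΔS, ΔL, ΔJ fail)
(i) forbidden (ΔS, ΔJ fail)
Total allowed: 3 of 9.

3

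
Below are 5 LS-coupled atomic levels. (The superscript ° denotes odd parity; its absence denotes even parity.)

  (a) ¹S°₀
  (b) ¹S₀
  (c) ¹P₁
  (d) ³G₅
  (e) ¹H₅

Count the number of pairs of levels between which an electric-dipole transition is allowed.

1

(a)–(b): forbidden (ΔL, ΔJ).
(a)–(c): allowed.
(a)–(d): forbidden (ΔS, ΔL, ΔJ).
(a)–(e): forbidden (ΔL, ΔJ).
(b)–(c): forbidden (parity).
(b)–(d): forbidden (parity, ΔS, ΔL, ΔJ).
(b)–(e): forbidden (parity, ΔL, ΔJ).
(c)–(d): forbidden (parity, ΔS, ΔL, ΔJ).
(c)–(e): forbidden (parity, ΔL, ΔJ).
(d)–(e): forbidden (parity, ΔS).
Allowed pairs: 1 of 10.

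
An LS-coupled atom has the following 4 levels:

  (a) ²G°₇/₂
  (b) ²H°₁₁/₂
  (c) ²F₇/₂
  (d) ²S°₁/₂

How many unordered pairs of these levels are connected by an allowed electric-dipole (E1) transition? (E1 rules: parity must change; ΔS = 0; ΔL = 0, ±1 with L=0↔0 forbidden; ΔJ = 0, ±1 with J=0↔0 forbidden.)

(a)–(b): forbidden (parity, ΔJ).
(a)–(c): allowed.
(a)–(d): forbidden (parity, ΔL, ΔJ).
(b)–(c): forbidden (ΔL, ΔJ).
(b)–(d): forbidden (parity, ΔL, ΔJ).
(c)–(d): forbidden (ΔL, ΔJ).
Allowed pairs: 1 of 6.

1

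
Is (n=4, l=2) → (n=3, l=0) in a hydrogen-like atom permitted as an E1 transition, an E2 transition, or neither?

E2

Δl = 0 − 2 = -2; l_i + l_f = 2.
E1 (Δl = ±1): not satisfied.
E2 (Δl = 0,±2, l_i+l_f ≥ 2): satisfied.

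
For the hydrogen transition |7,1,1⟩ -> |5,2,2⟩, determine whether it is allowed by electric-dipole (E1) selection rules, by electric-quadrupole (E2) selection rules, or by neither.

E1

Δl = 2 − 1 = +1; l_i + l_f = 3.
Δm_l = +1.
E1 (Δl = ±1, |Δm_l| ≤ 1): satisfied.
E2 (Δl = 0,±2, l_i+l_f ≥ 2, |Δm_l| ≤ 2): not satisfied.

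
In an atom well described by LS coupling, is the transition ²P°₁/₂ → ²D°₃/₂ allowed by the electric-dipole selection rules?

forbidden

Parity must change: odd → odd — fails.
ΔS = 0: S: 1/2 → 1/2 — passes.
ΔL = 0, ±1 (not L=0↔0): L: 1 → 2, ΔL = +1 — passes.
ΔJ = 0, ±1 (not J=0↔0): J: 1/2 → 3/2, ΔJ = +1 — passes.
Rule(s) violated: parity.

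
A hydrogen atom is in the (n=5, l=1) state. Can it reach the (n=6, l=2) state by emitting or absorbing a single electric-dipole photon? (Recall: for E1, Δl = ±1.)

allowed

l: 1 → 2 (Δl = +1). Δl = ±1 ✓.
All E1 selection rules are satisfied.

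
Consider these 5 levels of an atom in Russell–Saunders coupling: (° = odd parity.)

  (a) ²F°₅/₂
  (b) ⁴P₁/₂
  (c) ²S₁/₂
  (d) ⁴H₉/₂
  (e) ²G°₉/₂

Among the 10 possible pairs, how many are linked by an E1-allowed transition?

0

(a)–(b): forbidden (ΔS, ΔL, ΔJ).
(a)–(c): forbidden (ΔL, ΔJ).
(a)–(d): forbidden (ΔS, ΔL, ΔJ).
(a)–(e): forbidden (parity, ΔJ).
(b)–(c): forbidden (parity, ΔS).
(b)–(d): forbidden (parity, ΔL, ΔJ).
(b)–(e): forbidden (ΔS, ΔL, ΔJ).
(c)–(d): forbidden (parity, ΔS, ΔL, ΔJ).
(c)–(e): forbidden (ΔL, ΔJ).
(d)–(e): forbidden (ΔS).
Allowed pairs: 0 of 10.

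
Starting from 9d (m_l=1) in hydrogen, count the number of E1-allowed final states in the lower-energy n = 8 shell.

5

E1 requires Δl = ±1, so l_f ∈ {1, 3}; with 0 ≤ l_f ≤ n_f−1 = 7, the allowed l_f values are {1, 3}.
For l_f = 1: m_f ∈ {m_i−1, m_i, m_i+1} ∩ [−1, 1] = {0, 1} → 2 states.
For l_f = 3: m_f ∈ {m_i−1, m_i, m_i+1} ∩ [−3, 3] = {0, 1, 2} → 3 states.
Total: 5.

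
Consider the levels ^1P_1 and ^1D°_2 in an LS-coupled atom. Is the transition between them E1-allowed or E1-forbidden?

Reading off the term symbols: S 0→0, L 1→2, J 1→2, parity even→odd.
ΔS = 0: S: 0 → 0 — passes.
ΔJ = 0, ±1 (not J=0↔0): J: 1 → 2, ΔJ = +1 — passes.
Parity must change: even → odd — passes.
ΔL = 0, ±1 (not L=0↔0): L: 1 → 2, ΔL = +1 — passes.
All four E1 rules are satisfied.

allowed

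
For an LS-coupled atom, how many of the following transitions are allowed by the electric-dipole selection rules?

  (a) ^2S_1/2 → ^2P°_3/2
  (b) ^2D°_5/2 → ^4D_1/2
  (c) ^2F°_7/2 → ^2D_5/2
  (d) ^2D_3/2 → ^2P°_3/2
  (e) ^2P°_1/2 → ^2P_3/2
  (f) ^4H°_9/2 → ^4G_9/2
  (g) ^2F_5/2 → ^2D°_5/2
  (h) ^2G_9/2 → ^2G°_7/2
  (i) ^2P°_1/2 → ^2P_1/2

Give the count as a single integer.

8

(a) allowed
(b) forbidden (ΔS, ΔJ fail)
(c) allowed
(d) allowed
(e) allowed
(f) allowed
(g) allowed
(h) allowed
(i) allowed
Total allowed: 8 of 9.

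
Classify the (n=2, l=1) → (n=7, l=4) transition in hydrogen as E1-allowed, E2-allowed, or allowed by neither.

Δl = 4 − 1 = +3; l_i + l_f = 5.
E1 (Δl = ±1): not satisfied.
E2 (Δl = 0,±2, l_i+l_f ≥ 2): not satisfied.

neither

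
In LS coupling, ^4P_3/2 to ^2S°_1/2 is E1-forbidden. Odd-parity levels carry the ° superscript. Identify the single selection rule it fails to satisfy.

Initial level: S=3/2, L=1, J=3/2, parity even. Final level: S=1/2, L=0, J=1/2, parity odd.
ΔL = 0, ±1 (not L=0↔0): L: 1 → 0, ΔL = -1 — passes.
ΔJ = 0, ±1 (not J=0↔0): J: 3/2 → 1/2, ΔJ = -1 — passes.
Parity must change: even → odd — passes.
ΔS = 0: S: 3/2 → 1/2 — fails.

the ΔS = 0 rule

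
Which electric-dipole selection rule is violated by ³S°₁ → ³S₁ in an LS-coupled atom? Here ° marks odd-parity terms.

Reading off the term symbols: S 1→1, L 0→0, J 1→1, parity odd→even.
Parity must change: odd → even — ok.
ΔS = 0: S: 1 → 1 — ok.
ΔL = 0, ±1 (not L=0↔0): L: 0 → 0, ΔL = +0 — fails.
ΔJ = 0, ±1 (not J=0↔0): J: 1 → 1, ΔJ = +0 — ok.

the L=0 ↔ L=0 exclusion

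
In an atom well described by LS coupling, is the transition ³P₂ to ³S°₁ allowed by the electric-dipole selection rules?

allowed

Reading off the term symbols: S 1→1, L 1→0, J 2→1, parity even→odd.
Parity must change: even → odd — ✓.
ΔS = 0: S: 1 → 1 — ✓.
ΔL = 0, ±1 (not L=0↔0): L: 1 → 0, ΔL = -1 — ✓.
ΔJ = 0, ±1 (not J=0↔0): J: 2 → 1, ΔJ = -1 — ✓.
All four E1 rules are satisfied.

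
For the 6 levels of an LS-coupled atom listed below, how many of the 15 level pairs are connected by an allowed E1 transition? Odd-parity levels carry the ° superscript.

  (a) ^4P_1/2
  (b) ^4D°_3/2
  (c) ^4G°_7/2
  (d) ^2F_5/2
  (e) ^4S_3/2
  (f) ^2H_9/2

1

(a)–(b): allowed.
(a)–(c): forbidden (ΔL, ΔJ).
(a)–(d): forbidden (parity, ΔS, ΔL, ΔJ).
(a)–(e): forbidden (parity).
(a)–(f): forbidden (parity, ΔS, ΔL, ΔJ).
(b)–(c): forbidden (parity, ΔL, ΔJ).
(b)–(d): forbidden (ΔS).
(b)–(e): forbidden (ΔL).
(b)–(f): forbidden (ΔS, ΔL, ΔJ).
(c)–(d): forbidden (ΔS).
(c)–(e): forbidden (ΔL, ΔJ).
(c)–(f): forbidden (ΔS).
(d)–(e): forbidden (parity, ΔS, ΔL).
(d)–(f): forbidden (parity, ΔL, ΔJ).
(e)–(f): forbidden (parity, ΔS, ΔL, ΔJ).
Allowed pairs: 1 of 15.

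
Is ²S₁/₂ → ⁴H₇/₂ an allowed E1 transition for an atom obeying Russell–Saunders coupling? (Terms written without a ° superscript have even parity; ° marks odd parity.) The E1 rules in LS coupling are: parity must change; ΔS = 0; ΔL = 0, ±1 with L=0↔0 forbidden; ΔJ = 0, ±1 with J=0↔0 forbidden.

forbidden

Reading off the term symbols: S 1/2→3/2, L 0→5, J 1/2→7/2, parity even→even.
Parity must change: even → even — ✗.
ΔS = 0: S: 1/2 → 3/2 — ✗.
ΔL = 0, ±1 (not L=0↔0): L: 0 → 5, ΔL = +5 — ✗.
ΔJ = 0, ±1 (not J=0↔0): J: 1/2 → 7/2, ΔJ = +3 — ✗.
Rule(s) violated: parity, ΔS, ΔL, ΔJ.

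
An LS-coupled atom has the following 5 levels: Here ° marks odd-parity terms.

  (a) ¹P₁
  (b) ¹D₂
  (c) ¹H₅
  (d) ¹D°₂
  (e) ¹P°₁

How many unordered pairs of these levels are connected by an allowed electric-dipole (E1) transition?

4

(a)–(b): forbidden (parity).
(a)–(c): forbidden (parity, ΔL, ΔJ).
(a)–(d): allowed.
(a)–(e): allowed.
(b)–(c): forbidden (parity, ΔL, ΔJ).
(b)–(d): allowed.
(b)–(e): allowed.
(c)–(d): forbidden (ΔL, ΔJ).
(c)–(e): forbidden (ΔL, ΔJ).
(d)–(e): forbidden (parity).
Allowed pairs: 4 of 10.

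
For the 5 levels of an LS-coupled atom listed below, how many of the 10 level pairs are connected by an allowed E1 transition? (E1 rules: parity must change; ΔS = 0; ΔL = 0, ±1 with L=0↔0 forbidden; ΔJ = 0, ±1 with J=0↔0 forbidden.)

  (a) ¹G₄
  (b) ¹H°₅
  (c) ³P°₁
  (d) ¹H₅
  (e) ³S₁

3

(a)–(b): allowed.
(a)–(c): forbidden (ΔS, ΔL, ΔJ).
(a)–(d): forbidden (parity).
(a)–(e): forbidden (parity, ΔS, ΔL, ΔJ).
(b)–(c): forbidden (parity, ΔS, ΔL, ΔJ).
(b)–(d): allowed.
(b)–(e): forbidden (ΔS, ΔL, ΔJ).
(c)–(d): forbidden (ΔS, ΔL, ΔJ).
(c)–(e): allowed.
(d)–(e): forbidden (parity, ΔS, ΔL, ΔJ).
Allowed pairs: 3 of 10.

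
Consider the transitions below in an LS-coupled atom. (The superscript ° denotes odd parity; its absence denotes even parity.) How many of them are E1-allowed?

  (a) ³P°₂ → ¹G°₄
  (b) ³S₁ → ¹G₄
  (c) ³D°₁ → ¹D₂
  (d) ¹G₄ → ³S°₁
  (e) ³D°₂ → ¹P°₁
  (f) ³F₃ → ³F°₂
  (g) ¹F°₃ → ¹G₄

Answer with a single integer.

2

(a) forbidden (parity, ΔS, ΔL, ΔJ fail)
(b) forbidden (parity, ΔS, ΔL, ΔJ fail)
(c) forbidden (ΔS fails)
(d) forbidden (ΔS, ΔL, ΔJ fail)
(e) forbidden (parity, ΔS fail)
(f) allowed
(g) allowed
Total allowed: 2 of 7.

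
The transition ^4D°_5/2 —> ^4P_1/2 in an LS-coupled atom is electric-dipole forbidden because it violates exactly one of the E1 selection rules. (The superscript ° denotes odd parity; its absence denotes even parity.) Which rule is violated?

the ΔJ = 0, ±1 rule

Initial level: S=3/2, L=2, J=5/2, parity odd. Final level: S=3/2, L=1, J=1/2, parity even.
Parity must change: odd → even — ✓.
ΔS = 0: S: 3/2 → 3/2 — ✓.
ΔL = 0, ±1 (not L=0↔0): L: 2 → 1, ΔL = -1 — ✓.
ΔJ = 0, ±1 (not J=0↔0): J: 5/2 → 1/2, ΔJ = -2 — ✗.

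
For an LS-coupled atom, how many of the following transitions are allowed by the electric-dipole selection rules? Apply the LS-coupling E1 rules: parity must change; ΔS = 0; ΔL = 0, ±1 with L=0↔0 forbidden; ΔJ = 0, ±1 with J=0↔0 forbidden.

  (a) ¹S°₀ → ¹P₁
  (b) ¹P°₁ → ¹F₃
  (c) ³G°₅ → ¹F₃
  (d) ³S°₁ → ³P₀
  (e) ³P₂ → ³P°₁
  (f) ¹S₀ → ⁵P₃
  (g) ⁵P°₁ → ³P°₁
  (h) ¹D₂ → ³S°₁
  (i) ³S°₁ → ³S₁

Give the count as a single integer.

3

(a) allowed
(b) forbidden (ΔL, ΔJ fail)
(c) forbidden (ΔS, ΔJ fail)
(d) allowed
(e) allowed
(f) forbidden (parity, ΔS, ΔJ fail)
(g) forbidden (parity, ΔS fail)
(h) forbidden (ΔS, ΔL fail)
(i) forbidden (ΔL fails)
Total allowed: 3 of 9.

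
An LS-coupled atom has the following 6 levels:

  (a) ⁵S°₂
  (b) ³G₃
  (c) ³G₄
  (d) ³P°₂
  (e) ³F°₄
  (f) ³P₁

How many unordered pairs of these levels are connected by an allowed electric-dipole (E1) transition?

(a)–(b): forbidden (ΔS, ΔL).
(a)–(c): forbidden (ΔS, ΔL, ΔJ).
(a)–(d): forbidden (parity, ΔS).
(a)–(e): forbidden (parity, ΔS, ΔL, ΔJ).
(a)–(f): forbidden (ΔS).
(b)–(c): forbidden (parity).
(b)–(d): forbidden (ΔL).
(b)–(e): allowed.
(b)–(f): forbidden (parity, ΔL, ΔJ).
(c)–(d): forbidden (ΔL, ΔJ).
(c)–(e): allowed.
(c)–(f): forbidden (parity, ΔL, ΔJ).
(d)–(e): forbidden (parity, ΔL, ΔJ).
(d)–(f): allowed.
(e)–(f): forbidden (ΔL, ΔJ).
Allowed pairs: 3 of 15.

3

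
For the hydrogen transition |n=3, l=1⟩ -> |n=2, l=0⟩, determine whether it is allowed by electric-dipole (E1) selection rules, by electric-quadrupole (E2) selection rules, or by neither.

Δl = 0 − 1 = -1; l_i + l_f = 1.
E1 (Δl = ±1): satisfied.
E2 (Δl = 0,±2, l_i+l_f ≥ 2): not satisfied.

E1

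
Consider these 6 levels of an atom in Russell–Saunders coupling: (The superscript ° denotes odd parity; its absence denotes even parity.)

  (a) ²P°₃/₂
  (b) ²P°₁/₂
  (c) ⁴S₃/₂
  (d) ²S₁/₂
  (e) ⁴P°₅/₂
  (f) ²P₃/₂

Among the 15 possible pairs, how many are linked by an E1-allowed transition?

5

(a)–(b): forbidden (parity).
(a)–(c): forbidden (ΔS).
(a)–(d): allowed.
(a)–(e): forbidden (parity, ΔS).
(a)–(f): allowed.
(b)–(c): forbidden (ΔS).
(b)–(d): allowed.
(b)–(e): forbidden (parity, ΔS, ΔJ).
(b)–(f): allowed.
(c)–(d): forbidden (parity, ΔS, ΔL).
(c)–(e): allowed.
(c)–(f): forbidden (parity, ΔS).
(d)–(e): forbidden (ΔS, ΔJ).
(d)–(f): forbidden (parity).
(e)–(f): forbidden (ΔS).
Allowed pairs: 5 of 15.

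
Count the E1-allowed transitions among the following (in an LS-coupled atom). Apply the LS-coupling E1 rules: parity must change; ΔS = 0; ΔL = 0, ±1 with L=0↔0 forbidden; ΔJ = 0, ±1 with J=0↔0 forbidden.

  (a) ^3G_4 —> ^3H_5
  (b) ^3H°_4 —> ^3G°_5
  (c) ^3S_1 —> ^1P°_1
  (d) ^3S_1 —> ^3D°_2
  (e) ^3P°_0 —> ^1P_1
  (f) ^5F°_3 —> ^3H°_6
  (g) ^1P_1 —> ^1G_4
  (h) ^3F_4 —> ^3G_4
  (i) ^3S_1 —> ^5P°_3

0

(a) forbidden (parity fails)
(b) forbidden (parity fails)
(c) forbidden (ΔS fails)
(d) forbidden (ΔL fails)
(e) forbidden (ΔS fails)
(f) forbidden (parity, ΔS, ΔL, ΔJ fail)
(g) forbidden (parity, ΔL, ΔJ fail)
(h) forbidden (parity fails)
(i) forbidden (ΔS, ΔJ fail)
Total allowed: 0 of 9.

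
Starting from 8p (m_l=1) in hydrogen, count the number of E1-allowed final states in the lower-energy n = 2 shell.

E1 requires Δl = ±1, so l_f ∈ {0, 2}; with 0 ≤ l_f ≤ n_f−1 = 1, the allowed l_f values are {0}.
For l_f = 0: m_f ∈ {m_i−1, m_i, m_i+1} ∩ [−0, 0] = {0} → 1 state.
Total: 1.

1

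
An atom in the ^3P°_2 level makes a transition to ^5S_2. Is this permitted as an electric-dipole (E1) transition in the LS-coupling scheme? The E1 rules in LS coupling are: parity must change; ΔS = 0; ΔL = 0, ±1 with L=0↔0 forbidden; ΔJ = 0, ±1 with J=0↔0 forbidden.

ΔL = 0, ±1 (not L=0↔0): L: 1 → 0, ΔL = -1 — ✓.
Parity must change: odd → even — ✓.
ΔS = 0: S: 1 → 2 — ✗.
ΔJ = 0, ±1 (not J=0↔0): J: 2 → 2, ΔJ = +0 — ✓.
Rule(s) violated: ΔS.

forbidden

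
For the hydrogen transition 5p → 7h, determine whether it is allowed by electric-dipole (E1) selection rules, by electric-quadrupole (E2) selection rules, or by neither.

Δl = 5 − 1 = +4; l_i + l_f = 6.
E1 (Δl = ±1): not satisfied.
E2 (Δl = 0,±2, l_i+l_f ≥ 2): not satisfied.

neither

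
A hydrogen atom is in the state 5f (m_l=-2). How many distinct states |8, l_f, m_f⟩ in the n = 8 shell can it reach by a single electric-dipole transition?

E1 requires Δl = ±1, so l_f ∈ {2, 4}; with 0 ≤ l_f ≤ n_f−1 = 7, the allowed l_f values are {2, 4}.
For l_f = 2: m_f ∈ {m_i−1, m_i, m_i+1} ∩ [−2, 2] = {-2, -1} → 2 states.
For l_f = 4: m_f ∈ {m_i−1, m_i, m_i+1} ∩ [−4, 4] = {-3, -2, -1} → 3 states.
Total: 5.

5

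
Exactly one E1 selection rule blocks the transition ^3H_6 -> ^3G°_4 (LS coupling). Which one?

the ΔJ = 0, ±1 rule

Parity must change: even → odd — ✓.
ΔS = 0: S: 1 → 1 — ✓.
ΔL = 0, ±1 (not L=0↔0): L: 5 → 4, ΔL = -1 — ✓.
ΔJ = 0, ±1 (not J=0↔0): J: 6 → 4, ΔJ = -2 — ✗.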